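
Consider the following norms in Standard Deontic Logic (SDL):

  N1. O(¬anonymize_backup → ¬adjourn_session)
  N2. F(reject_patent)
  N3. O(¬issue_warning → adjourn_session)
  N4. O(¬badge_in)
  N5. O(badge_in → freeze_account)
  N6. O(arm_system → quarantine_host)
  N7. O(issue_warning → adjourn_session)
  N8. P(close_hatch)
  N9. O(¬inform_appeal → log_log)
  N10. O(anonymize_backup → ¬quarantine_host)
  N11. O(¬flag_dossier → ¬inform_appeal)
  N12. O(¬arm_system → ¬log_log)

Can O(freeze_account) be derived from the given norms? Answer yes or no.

Premise 5 is O(badge_in → freeze_account), but O(badge_in) is not derivable from the premises, so it does not yield O(freeze_account).
No other premise forces O(freeze_account). An ideal world satisfying every premise can still have freeze_account false, so O(freeze_account) is not derivable.

No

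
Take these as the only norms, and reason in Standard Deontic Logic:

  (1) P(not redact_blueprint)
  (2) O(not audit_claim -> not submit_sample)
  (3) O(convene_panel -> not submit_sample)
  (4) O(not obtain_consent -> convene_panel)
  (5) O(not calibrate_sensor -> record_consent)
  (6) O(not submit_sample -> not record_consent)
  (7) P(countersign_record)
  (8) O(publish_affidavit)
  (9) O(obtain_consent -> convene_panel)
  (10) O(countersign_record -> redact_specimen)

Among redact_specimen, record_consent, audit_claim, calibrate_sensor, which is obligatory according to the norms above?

Premises 4 and 9 cover both cases: O(not obtain_consent -> convene_panel) and O(obtain_consent -> convene_panel). Since not obtain_consent ∨ obtain_consent is a tautology, O(convene_panel) follows.
Applying K to premise 3 (O(convene_panel -> not submit_sample)) and O(convene_panel) yields O(not submit_sample).
From O(not submit_sample) and premise 6, O(not submit_sample -> not record_consent), we obtain O(not record_consent).
The contrapositive of premise 5 (O(not calibrate_sensor -> record_consent)) is O(not record_consent -> calibrate_sensor), and O(not record_consent) is already established, so O(calibrate_sensor).
So O(calibrate_sensor) holds — calibrate_sensor is obligatory. None of the other listed options is made obligatory by any chain of premises.

calibrate_sensor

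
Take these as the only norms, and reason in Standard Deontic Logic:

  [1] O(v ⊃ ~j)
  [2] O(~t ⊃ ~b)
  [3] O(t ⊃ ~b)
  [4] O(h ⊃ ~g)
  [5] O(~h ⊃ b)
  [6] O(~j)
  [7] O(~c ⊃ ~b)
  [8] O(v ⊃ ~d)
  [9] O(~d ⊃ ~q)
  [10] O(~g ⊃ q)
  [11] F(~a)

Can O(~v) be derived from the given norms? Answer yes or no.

By case analysis on ~t: premise 2 gives O(~t ⊃ ~b) and premise 3 gives O(t ⊃ ~b), so O(~b) either way.
Premise 5, O(~h ⊃ b), contraposes to O(~b ⊃ h); with O(~b) we get O(h).
From O(h) and premise 4, O(h ⊃ ~g), we obtain O(~g).
From O(~g) and premise 10, O(~g ⊃ q), we obtain O(q).
The contrapositive of premise 9 (O(~d ⊃ ~q)) is O(q ⊃ d), and O(q) is already established, so O(d).
Premise 8, O(v ⊃ ~d), contraposes to O(d ⊃ ~v); with O(d) we get O(~v).
Premises 1, 6, 7, 11 do not contribute to this derivation.
So O(~v) follows.

Yes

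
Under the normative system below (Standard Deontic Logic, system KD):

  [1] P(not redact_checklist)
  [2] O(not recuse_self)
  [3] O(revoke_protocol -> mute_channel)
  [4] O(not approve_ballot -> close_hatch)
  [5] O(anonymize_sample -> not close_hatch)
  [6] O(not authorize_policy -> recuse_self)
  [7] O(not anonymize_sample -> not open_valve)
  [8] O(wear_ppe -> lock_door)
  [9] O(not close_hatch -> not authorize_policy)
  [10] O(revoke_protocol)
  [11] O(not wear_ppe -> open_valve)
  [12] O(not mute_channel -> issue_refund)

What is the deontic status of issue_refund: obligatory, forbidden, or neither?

Neither

Premise 12 is O(not mute_channel -> issue_refund), but O(not mute_channel) is not derivable from the premises, so it does not yield O(issue_refund).
No premise or chain of K-axiom applications forces O(issue_refund), and none forces O(not issue_refund). So issue_refund is neither obligatory nor forbidden under these norms.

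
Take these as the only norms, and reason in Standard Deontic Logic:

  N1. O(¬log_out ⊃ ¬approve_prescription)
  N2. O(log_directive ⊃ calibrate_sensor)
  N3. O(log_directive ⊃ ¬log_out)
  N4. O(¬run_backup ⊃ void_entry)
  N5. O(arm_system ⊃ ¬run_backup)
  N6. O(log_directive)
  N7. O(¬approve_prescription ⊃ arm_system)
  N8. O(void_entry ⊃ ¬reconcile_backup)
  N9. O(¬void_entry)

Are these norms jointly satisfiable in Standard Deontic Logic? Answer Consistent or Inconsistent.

Inconsistent

Premise 9 states O(¬void_entry) outright.
The contrapositive of premise 4 (O(¬run_backup ⊃ void_entry)) is O(¬void_entry ⊃ run_backup), and O(¬void_entry) is already established, so O(run_backup).
The contrapositive of premise 5 (O(arm_system ⊃ ¬run_backup)) is O(run_backup ⊃ ¬arm_system), and O(run_backup) is already established, so O(¬arm_system).
Premise 7, O(¬approve_prescription ⊃ arm_system), contraposes to O(¬arm_system ⊃ approve_prescription); with O(¬arm_system) we get O(approve_prescription).
Premise 1, O(¬log_out ⊃ ¬approve_prescription), contraposes to O(approve_prescription ⊃ log_out); with O(approve_prescription) we get O(log_out).
Premise 3 is O(log_directive ⊃ ¬log_out); contrapositively O(log_out ⊃ ¬log_directive). Since O(log_out) holds, K gives O(¬log_directive).
Yet premise 6 states O(log_directive).
We now have both O(¬log_directive) and O(log_directive) — log_directive is simultaneously obligatory and forbidden, violating the D-axiom.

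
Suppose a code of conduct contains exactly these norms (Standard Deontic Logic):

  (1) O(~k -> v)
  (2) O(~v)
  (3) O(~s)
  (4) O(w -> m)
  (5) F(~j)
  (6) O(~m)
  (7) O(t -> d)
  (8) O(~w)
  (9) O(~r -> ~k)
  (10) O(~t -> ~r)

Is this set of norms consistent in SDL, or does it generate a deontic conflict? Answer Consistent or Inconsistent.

Premise 4 is O(w -> m), but O(w) is not derivable from the premises, so it does not yield O(m).
So O(m) is not derivable, and the apparent clash with O(~m) does not arise.
A world satisfying every obligation exists (e.g. d=true, j=true, k=true, m=false, r=true, s=false, t=true, v=false, w=false); no atom is both obligatory and forbidden, so the set is consistent.

Consistent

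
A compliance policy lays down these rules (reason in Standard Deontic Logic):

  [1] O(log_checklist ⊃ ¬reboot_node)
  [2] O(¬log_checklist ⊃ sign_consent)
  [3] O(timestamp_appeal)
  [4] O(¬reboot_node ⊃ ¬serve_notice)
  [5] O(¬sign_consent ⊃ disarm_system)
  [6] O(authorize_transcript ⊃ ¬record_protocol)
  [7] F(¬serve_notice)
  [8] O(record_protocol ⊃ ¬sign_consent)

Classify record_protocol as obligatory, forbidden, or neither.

Forbidden

F(¬serve_notice) at premise 7 means O(serve_notice).
Premise 4 is O(¬reboot_node ⊃ ¬serve_notice); contrapositively O(serve_notice ⊃ reboot_node). Since O(serve_notice) holds, K gives O(reboot_node).
Premise 1 is O(log_checklist ⊃ ¬reboot_node); contrapositively O(reboot_node ⊃ ¬log_checklist). Since O(reboot_node) holds, K gives O(¬log_checklist).
Premise 2 is O(¬log_checklist ⊃ sign_consent); since O(¬log_checklist), deontic closure gives O(sign_consent).
Premise 8, O(record_protocol ⊃ ¬sign_consent), contraposes to O(sign_consent ⊃ ¬record_protocol); with O(sign_consent) we get O(¬record_protocol).
Premises 3, 5, 6 do not contribute to this derivation.
Thus O(¬record_protocol), which is F(record_protocol): record_protocol is forbidden.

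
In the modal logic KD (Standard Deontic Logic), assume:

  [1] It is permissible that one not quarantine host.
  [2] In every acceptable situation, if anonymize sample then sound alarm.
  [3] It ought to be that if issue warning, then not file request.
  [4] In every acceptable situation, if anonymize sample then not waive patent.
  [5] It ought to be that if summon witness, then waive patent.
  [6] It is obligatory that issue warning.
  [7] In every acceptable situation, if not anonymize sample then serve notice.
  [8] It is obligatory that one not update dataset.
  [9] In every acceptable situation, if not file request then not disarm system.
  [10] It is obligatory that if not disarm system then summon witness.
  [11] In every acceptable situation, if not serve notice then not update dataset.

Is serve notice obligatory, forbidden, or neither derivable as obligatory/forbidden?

Premise 6 states O(issue_warning) outright.
Premise 3 is O(issue_warning → ¬file_request); since O(issue_warning), deontic closure gives O(¬file_request).
Premise 9 is O(¬file_request → ¬disarm_system); since O(¬file_request), deontic closure gives O(¬disarm_system).
Premise 10 is O(¬disarm_system → summon_witness); since O(¬disarm_system), deontic closure gives O(summon_witness).
Premise 5 is O(summon_witness → waive_patent); since O(summon_witness), deontic closure gives O(waive_patent).
Premise 4, O(anonymize_sample → ¬waive_patent), contraposes to O(waive_patent → ¬anonymize_sample); with O(waive_patent) we get O(¬anonymize_sample).
With premise 7, O(¬anonymize_sample → serve_notice), the K-axiom yields O(serve_notice).
Premises 1, 2, 8, 11 do not contribute to this derivation.
Hence serve_notice is obligatory.

Obligatory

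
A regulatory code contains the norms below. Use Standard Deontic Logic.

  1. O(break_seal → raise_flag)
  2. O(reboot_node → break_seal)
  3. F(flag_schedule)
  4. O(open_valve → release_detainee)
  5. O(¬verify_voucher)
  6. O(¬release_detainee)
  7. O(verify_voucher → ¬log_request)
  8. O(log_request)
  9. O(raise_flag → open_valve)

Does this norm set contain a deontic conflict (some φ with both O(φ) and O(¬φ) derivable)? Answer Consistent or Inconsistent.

Consistent

Premise 7 is O(verify_voucher → ¬log_request), but O(verify_voucher) is not derivable from the premises, so it does not yield O(¬log_request).
So O(¬log_request) is not derivable, and the apparent clash with O(log_request) does not arise.
A world satisfying every obligation exists (e.g. break_seal=false, flag_schedule=false, log_request=true, open_valve=false, raise_flag=false, reboot_node=false, release_detainee=false, verify_voucher=false); no atom is both obligatory and forbidden, so the set is consistent.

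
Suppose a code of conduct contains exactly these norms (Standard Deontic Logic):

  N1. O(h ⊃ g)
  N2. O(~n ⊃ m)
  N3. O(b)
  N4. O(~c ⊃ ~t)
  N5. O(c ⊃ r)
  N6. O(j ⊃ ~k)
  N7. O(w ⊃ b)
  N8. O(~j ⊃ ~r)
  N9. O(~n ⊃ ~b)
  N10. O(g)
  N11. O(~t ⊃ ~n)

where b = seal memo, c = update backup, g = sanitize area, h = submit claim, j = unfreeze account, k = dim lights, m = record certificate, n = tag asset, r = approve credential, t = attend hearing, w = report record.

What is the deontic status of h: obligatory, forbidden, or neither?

Premise 1 is O(h ⊃ g); even if O(g) held, inferring O(h) would be affirming the consequent — invalid.
No premise or chain of K-axiom applications forces O(h), and none forces O(~h). So h is neither obligatory nor forbidden under these norms.

Neither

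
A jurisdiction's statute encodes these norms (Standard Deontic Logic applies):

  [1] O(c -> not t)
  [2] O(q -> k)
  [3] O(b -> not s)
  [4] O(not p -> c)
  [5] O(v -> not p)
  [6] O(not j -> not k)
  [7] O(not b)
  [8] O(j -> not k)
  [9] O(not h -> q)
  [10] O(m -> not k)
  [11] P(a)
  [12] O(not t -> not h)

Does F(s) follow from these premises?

No

Premise 3 is O(b -> not s), but O(b) is not derivable from the premises, so it does not yield O(not s).
No other premise forces O(not s). An ideal world satisfying every premise can still have s true, so F(s) is not derivable.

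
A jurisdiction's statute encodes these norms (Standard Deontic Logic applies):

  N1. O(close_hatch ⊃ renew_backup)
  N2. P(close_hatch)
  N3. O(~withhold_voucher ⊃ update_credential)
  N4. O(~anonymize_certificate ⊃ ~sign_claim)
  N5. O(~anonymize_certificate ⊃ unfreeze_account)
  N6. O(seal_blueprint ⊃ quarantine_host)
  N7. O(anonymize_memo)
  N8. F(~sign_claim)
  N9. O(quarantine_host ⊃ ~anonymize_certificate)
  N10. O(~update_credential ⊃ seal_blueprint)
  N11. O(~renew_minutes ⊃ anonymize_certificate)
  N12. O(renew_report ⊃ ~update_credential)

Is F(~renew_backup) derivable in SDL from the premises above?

Premise 1 is O(close_hatch ⊃ renew_backup), but O(close_hatch) is not derivable from the premises (the permission P(close_hatch) asserts only ~O(~close_hatch), not O(close_hatch)), so it does not yield O(renew_backup).
No other premise forces O(renew_backup). An ideal world satisfying every premise can still have ~renew_backup true, so F(~renew_backup) is not derivable.

No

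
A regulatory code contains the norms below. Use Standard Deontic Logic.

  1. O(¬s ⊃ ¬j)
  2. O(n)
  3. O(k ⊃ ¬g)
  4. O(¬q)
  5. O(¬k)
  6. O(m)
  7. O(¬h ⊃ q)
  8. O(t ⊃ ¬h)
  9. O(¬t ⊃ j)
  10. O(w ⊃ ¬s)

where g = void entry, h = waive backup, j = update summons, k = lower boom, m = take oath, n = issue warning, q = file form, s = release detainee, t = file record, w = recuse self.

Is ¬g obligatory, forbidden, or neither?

Premise 3 is O(k ⊃ ¬g), but O(k) is not derivable from the premises, so it does not yield O(¬g).
No premise or chain of K-axiom applications forces O(¬g), and none forces O(g). So ¬g is neither obligatory nor forbidden under these norms.

Neither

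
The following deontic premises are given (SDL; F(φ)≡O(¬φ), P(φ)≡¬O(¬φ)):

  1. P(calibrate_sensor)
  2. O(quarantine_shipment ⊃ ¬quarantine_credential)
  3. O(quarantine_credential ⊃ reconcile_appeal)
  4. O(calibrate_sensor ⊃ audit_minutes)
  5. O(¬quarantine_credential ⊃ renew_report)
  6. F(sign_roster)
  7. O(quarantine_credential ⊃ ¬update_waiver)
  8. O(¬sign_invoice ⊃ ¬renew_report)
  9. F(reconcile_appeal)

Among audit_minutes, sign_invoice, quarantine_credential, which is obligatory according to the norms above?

F(reconcile_appeal) at premise 9 means O(¬reconcile_appeal).
The contrapositive of premise 3 (O(quarantine_credential ⊃ reconcile_appeal)) is O(¬reconcile_appeal ⊃ ¬quarantine_credential), and O(¬reconcile_appeal) is already established, so O(¬quarantine_credential).
Applying K to premise 5 (O(¬quarantine_credential ⊃ renew_report)) and O(¬quarantine_credential) yields O(renew_report).
Premise 8, O(¬sign_invoice ⊃ ¬renew_report), contraposes to O(renew_report ⊃ sign_invoice); with O(renew_report) we get O(sign_invoice).
So O(sign_invoice) holds — sign_invoice is obligatory. None of the other listed options is made obligatory by any chain of premises.

sign_invoice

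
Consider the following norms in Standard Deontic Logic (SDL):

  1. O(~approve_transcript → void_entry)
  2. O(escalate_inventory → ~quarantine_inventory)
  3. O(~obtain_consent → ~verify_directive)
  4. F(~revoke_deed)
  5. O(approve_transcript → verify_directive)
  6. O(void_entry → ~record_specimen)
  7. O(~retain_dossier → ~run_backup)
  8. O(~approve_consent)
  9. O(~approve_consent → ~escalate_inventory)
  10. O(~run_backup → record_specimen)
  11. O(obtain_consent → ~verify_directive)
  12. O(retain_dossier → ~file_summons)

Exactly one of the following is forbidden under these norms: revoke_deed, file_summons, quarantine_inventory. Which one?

file_summons

Premises 3 and 11 are O(~obtain_consent → ~verify_directive) and O(obtain_consent → ~verify_directive); every ideal world satisfies ~obtain_consent or obtain_consent, so in either case ~verify_directive holds — hence O(~verify_directive).
Premise 5, O(approve_transcript → verify_directive), contraposes to O(~verify_directive → ~approve_transcript); with O(~verify_directive) we get O(~approve_transcript).
Applying K to premise 1 (O(~approve_transcript → void_entry)) and O(~approve_transcript) yields O(void_entry).
From O(void_entry) and premise 6, O(void_entry → ~record_specimen), we obtain O(~record_specimen).
Premise 10, O(~run_backup → record_specimen), contraposes to O(~record_specimen → run_backup); with O(~record_specimen) we get O(run_backup).
Premise 7, O(~retain_dossier → ~run_backup), contraposes to O(run_backup → retain_dossier); with O(run_backup) we get O(retain_dossier).
Premise 12 is O(retain_dossier → ~file_summons); since O(retain_dossier), deontic closure gives O(~file_summons).
So O(~file_summons) holds, i.e. file_summons is forbidden. None of the other listed options is forbidden under the premises.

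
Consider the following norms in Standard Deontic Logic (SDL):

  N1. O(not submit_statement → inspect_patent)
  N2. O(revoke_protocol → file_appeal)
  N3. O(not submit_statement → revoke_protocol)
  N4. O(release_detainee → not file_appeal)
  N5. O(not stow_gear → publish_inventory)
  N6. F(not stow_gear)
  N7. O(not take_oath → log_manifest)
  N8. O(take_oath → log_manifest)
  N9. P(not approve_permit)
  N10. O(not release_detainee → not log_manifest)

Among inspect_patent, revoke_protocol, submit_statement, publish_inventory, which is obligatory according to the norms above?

By case analysis on not take_oath: premise 7 gives O(not take_oath → log_manifest) and premise 8 gives O(take_oath → log_manifest), so O(log_manifest) either way.
The contrapositive of premise 10 (O(not release_detainee → not log_manifest)) is O(log_manifest → release_detainee), and O(log_manifest) is already established, so O(release_detainee).
From O(release_detainee) and premise 4, O(release_detainee → not file_appeal), we obtain O(not file_appeal).
The contrapositive of premise 2 (O(revoke_protocol → file_appeal)) is O(not file_appeal → not revoke_protocol), and O(not file_appeal) is already established, so O(not revoke_protocol).
Premise 3 is O(not submit_statement → revoke_protocol); contrapositively O(not revoke_protocol → submit_statement). Since O(not revoke_protocol) holds, K gives O(submit_statement).
So O(submit_statement) holds — submit_statement is obligatory. None of the other listed options is made obligatory by any chain of premises.

submit_statement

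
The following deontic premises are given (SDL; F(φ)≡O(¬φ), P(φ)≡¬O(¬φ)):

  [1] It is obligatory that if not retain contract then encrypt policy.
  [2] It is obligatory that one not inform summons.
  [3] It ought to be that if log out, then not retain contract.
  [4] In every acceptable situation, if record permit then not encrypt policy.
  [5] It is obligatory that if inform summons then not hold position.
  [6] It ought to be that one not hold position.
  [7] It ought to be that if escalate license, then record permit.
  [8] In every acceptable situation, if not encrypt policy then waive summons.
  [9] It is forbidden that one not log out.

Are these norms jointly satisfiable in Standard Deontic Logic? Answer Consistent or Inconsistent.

Consistent

Premise 5 is O(inform_summons → ¬hold_position); even if O(¬hold_position) held, inferring O(inform_summons) would be affirming the consequent — invalid.
So O(inform_summons) is not derivable, and the apparent clash with O(¬inform_summons) does not arise.
A world satisfying every obligation exists (e.g. encrypt_policy=true, escalate_license=false, hold_position=false, inform_summons=false, log_out=true, record_permit=false, retain_contract=false, waive_summons=false); no atom is both obligatory and forbidden, so the set is consistent.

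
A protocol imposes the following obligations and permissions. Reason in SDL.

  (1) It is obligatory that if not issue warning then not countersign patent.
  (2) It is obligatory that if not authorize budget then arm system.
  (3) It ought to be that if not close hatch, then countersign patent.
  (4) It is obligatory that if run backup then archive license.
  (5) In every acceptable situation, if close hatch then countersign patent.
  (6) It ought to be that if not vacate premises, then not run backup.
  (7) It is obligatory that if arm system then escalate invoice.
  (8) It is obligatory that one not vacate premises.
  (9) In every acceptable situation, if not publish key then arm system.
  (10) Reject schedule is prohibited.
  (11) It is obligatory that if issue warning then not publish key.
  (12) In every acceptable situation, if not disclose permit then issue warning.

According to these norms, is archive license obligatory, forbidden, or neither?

Premise 4 is O(run_backup → archive_license), but O(run_backup) is not derivable from the premises, so it does not yield O(archive_license).
No premise or chain of K-axiom applications forces O(archive_license), and none forces O(¬archive_license). So archive_license is neither obligatory nor forbidden under these norms.

Neither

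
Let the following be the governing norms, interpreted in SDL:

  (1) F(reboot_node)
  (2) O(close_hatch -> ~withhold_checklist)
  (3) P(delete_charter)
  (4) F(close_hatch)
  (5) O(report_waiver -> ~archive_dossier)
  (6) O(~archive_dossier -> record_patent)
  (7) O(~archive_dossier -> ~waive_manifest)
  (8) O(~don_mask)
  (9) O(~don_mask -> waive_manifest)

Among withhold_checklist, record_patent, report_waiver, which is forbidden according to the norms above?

From premise 8 we have O(~don_mask).
From O(~don_mask) and premise 9, O(~don_mask -> waive_manifest), we obtain O(waive_manifest).
Premise 7 is O(~archive_dossier -> ~waive_manifest); contrapositively O(waive_manifest -> archive_dossier). Since O(waive_manifest) holds, K gives O(archive_dossier).
Premise 5 is O(report_waiver -> ~archive_dossier); contrapositively O(archive_dossier -> ~report_waiver). Since O(archive_dossier) holds, K gives O(~report_waiver).
So O(~report_waiver) holds, i.e. report_waiver is forbidden. None of the other listed options is forbidden under the premises.

report_waiver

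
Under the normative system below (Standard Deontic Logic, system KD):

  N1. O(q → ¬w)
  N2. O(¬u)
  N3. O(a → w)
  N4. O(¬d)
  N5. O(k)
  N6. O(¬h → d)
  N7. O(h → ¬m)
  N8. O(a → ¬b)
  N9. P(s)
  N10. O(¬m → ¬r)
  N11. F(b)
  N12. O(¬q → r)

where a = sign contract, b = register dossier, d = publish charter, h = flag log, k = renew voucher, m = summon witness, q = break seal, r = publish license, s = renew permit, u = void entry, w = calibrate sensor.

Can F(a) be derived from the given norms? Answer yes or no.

From premise 4 we have O(¬d).
Premise 6 is O(¬h → d); contrapositively O(¬d → h). Since O(¬d) holds, K gives O(h).
From O(h) and premise 7, O(h → ¬m), we obtain O(¬m).
From O(¬m) and premise 10, O(¬m → ¬r), we obtain O(¬r).
Premise 12 is O(¬q → r); contrapositively O(¬r → q). Since O(¬r) holds, K gives O(q).
With premise 1, O(q → ¬w), the K-axiom yields O(¬w).
Premise 3, O(a → w), contraposes to O(¬w → ¬a); with O(¬w) we get O(¬a).
Premises 2, 5, 8, 9, 11 do not contribute to this derivation.
So O(¬a) holds, i.e. F(a). The claim follows.

Yes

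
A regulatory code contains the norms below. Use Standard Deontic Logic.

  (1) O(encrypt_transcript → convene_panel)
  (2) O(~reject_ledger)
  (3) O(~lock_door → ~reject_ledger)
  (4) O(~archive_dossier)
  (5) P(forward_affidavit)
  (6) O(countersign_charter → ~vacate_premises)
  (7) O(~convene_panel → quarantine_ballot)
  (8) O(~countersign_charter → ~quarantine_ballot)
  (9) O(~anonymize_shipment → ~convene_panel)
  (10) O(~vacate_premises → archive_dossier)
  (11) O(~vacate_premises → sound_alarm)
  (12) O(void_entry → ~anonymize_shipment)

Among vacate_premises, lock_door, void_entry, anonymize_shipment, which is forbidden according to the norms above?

void_entry

From premise 4 we have O(~archive_dossier).
The contrapositive of premise 10 (O(~vacate_premises → archive_dossier)) is O(~archive_dossier → vacate_premises), and O(~archive_dossier) is already established, so O(vacate_premises).
Premise 6, O(countersign_charter → ~vacate_premises), contraposes to O(vacate_premises → ~countersign_charter); with O(vacate_premises) we get O(~countersign_charter).
From O(~countersign_charter) and premise 8, O(~countersign_charter → ~quarantine_ballot), we obtain O(~quarantine_ballot).
Premise 7, O(~convene_panel → quarantine_ballot), contraposes to O(~quarantine_ballot → convene_panel); with O(~quarantine_ballot) we get O(convene_panel).
Premise 9, O(~anonymize_shipment → ~convene_panel), contraposes to O(convene_panel → anonymize_shipment); with O(convene_panel) we get O(anonymize_shipment).
Premise 12, O(void_entry → ~anonymize_shipment), contraposes to O(anonymize_shipment → ~void_entry); with O(anonymize_shipment) we get O(~void_entry).
So O(~void_entry) holds, i.e. void_entry is forbidden. None of the other listed options is forbidden under the premises.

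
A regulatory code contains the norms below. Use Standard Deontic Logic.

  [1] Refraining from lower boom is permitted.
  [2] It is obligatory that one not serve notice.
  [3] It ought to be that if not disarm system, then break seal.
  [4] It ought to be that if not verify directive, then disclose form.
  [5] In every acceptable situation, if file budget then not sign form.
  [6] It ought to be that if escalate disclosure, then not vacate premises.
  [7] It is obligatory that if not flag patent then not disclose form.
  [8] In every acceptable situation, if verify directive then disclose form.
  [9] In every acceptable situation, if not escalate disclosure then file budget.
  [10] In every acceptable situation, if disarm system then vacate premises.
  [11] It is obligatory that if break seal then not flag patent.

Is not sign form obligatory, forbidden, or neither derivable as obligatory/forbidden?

Obligatory

By case analysis on ¬verify_directive: premise 4 gives O(¬verify_directive → disclose_form) and premise 8 gives O(verify_directive → disclose_form), so O(disclose_form) either way.
The contrapositive of premise 7 (O(¬flag_patent → ¬disclose_form)) is O(disclose_form → flag_patent), and O(disclose_form) is already established, so O(flag_patent).
Premise 11 is O(break_seal → ¬flag_patent); contrapositively O(flag_patent → ¬break_seal). Since O(flag_patent) holds, K gives O(¬break_seal).
Premise 3 is O(¬disarm_system → break_seal); contrapositively O(¬break_seal → disarm_system). Since O(¬break_seal) holds, K gives O(disarm_system).
From O(disarm_system) and premise 10, O(disarm_system → vacate_premises), we obtain O(vacate_premises).
The contrapositive of premise 6 (O(escalate_disclosure → ¬vacate_premises)) is O(vacate_premises → ¬escalate_disclosure), and O(vacate_premises) is already established, so O(¬escalate_disclosure).
With premise 9, O(¬escalate_disclosure → file_budget), the K-axiom yields O(file_budget).
From O(file_budget) and premise 5, O(file_budget → ¬sign_form), we obtain O(¬sign_form).
Premises 1, 2 do not contribute to this derivation.
Hence ¬sign_form is obligatory.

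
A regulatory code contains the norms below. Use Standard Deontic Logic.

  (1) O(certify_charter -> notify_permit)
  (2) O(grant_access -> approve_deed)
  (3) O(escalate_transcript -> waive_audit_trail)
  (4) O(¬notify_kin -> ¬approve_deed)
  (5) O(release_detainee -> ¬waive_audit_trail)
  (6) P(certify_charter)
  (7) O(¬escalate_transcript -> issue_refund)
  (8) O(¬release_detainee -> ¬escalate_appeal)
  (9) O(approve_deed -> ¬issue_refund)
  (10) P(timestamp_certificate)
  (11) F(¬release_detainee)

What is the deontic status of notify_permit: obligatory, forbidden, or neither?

Neither

Premise 1 is O(certify_charter -> notify_permit), but O(certify_charter) is not derivable from the premises (the permission P(certify_charter) asserts only ¬O(¬certify_charter), not O(certify_charter)), so it does not yield O(notify_permit).
No premise or chain of K-axiom applications forces O(notify_permit), and none forces O(¬notify_permit). So notify_permit is neither obligatory nor forbidden under these norms.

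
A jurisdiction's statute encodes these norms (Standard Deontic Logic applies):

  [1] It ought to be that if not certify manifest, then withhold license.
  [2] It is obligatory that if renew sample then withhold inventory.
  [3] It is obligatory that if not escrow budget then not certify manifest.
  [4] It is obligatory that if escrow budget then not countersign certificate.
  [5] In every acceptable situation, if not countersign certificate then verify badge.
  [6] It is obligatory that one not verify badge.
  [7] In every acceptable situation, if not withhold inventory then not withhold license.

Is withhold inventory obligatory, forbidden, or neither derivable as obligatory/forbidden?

Obligatory

Premise 6 states O(¬verify_badge) outright.
Premise 5 is O(¬countersign_certificate → verify_badge); contrapositively O(¬verify_badge → countersign_certificate). Since O(¬verify_badge) holds, K gives O(countersign_certificate).
Premise 4, O(escrow_budget → ¬countersign_certificate), contraposes to O(countersign_certificate → ¬escrow_budget); with O(countersign_certificate) we get O(¬escrow_budget).
Applying K to premise 3 (O(¬escrow_budget → ¬certify_manifest)) and O(¬escrow_budget) yields O(¬certify_manifest).
With premise 1, O(¬certify_manifest → withhold_license), the K-axiom yields O(withhold_license).
The contrapositive of premise 7 (O(¬withhold_inventory → ¬withhold_license)) is O(withhold_license → withhold_inventory), and O(withhold_license) is already established, so O(withhold_inventory).
Premise 2 does not contribute to this derivation.
Hence withhold_inventory is obligatory.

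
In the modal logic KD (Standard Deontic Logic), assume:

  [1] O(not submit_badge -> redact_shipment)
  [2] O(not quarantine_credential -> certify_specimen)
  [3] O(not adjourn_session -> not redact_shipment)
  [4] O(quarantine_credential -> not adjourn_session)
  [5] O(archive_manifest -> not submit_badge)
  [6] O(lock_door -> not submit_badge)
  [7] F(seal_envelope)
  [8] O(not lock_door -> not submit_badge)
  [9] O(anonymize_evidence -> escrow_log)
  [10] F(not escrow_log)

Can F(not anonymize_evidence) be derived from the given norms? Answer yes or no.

No

Premise 9 is O(anonymize_evidence -> escrow_log); even if O(escrow_log) held, inferring O(anonymize_evidence) would be affirming the consequent — invalid.
No other premise forces O(anonymize_evidence). An ideal world satisfying every premise can still have not anonymize_evidence true, so F(not anonymize_evidence) is not derivable.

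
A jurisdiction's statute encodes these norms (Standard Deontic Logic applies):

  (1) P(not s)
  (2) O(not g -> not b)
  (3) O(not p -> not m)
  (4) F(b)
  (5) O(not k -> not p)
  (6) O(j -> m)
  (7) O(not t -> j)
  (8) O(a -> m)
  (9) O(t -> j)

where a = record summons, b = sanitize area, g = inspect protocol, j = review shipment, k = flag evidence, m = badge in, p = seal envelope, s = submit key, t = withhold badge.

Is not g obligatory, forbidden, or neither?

Premise 2 is O(not g -> not b); even if O(not b) held, inferring O(not g) would be affirming the consequent — invalid.
No premise or chain of K-axiom applications forces O(not g), and none forces O(g). So not g is neither obligatory nor forbidden under these norms.

Neither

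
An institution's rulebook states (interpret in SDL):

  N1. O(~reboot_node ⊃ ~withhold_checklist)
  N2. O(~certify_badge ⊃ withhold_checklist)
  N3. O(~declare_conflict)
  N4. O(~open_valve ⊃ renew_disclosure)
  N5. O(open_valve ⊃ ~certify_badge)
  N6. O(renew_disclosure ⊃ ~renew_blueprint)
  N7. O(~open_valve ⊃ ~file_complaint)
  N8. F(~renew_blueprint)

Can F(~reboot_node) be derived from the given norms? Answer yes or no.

F(~renew_blueprint) at premise 8 means O(renew_blueprint).
The contrapositive of premise 6 (O(renew_disclosure ⊃ ~renew_blueprint)) is O(renew_blueprint ⊃ ~renew_disclosure), and O(renew_blueprint) is already established, so O(~renew_disclosure).
Premise 4 is O(~open_valve ⊃ renew_disclosure); contrapositively O(~renew_disclosure ⊃ open_valve). Since O(~renew_disclosure) holds, K gives O(open_valve).
From O(open_valve) and premise 5, O(open_valve ⊃ ~certify_badge), we obtain O(~certify_badge).
Premise 2 is O(~certify_badge ⊃ withhold_checklist); since O(~certify_badge), deontic closure gives O(withhold_checklist).
Premise 1, O(~reboot_node ⊃ ~withhold_checklist), contraposes to O(withhold_checklist ⊃ reboot_node); with O(withhold_checklist) we get O(reboot_node).
Premises 3, 7 do not contribute to this derivation.
So O(reboot_node) holds, i.e. F(~reboot_node). The claim follows.

Yes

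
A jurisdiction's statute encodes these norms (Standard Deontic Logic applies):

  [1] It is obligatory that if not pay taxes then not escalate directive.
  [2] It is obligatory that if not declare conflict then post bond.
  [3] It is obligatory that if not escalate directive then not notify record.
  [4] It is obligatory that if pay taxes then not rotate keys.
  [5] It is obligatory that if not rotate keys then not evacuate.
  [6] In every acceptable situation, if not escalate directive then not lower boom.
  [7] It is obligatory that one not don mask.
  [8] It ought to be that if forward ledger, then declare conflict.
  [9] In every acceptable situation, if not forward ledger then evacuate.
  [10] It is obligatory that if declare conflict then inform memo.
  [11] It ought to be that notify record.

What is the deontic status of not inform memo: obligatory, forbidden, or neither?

Forbidden

From premise 11 we have O(notify_record).
Premise 3, O(¬escalate_directive → ¬notify_record), contraposes to O(notify_record → escalate_directive); with O(notify_record) we get O(escalate_directive).
Premise 1, O(¬pay_taxes → ¬escalate_directive), contraposes to O(escalate_directive → pay_taxes); with O(escalate_directive) we get O(pay_taxes).
With premise 4, O(pay_taxes → ¬rotate_keys), the K-axiom yields O(¬rotate_keys).
With premise 5, O(¬rotate_keys → ¬evacuate), the K-axiom yields O(¬evacuate).
Premise 9, O(¬forward_ledger → evacuate), contraposes to O(¬evacuate → forward_ledger); with O(¬evacuate) we get O(forward_ledger).
Applying K to premise 8 (O(forward_ledger → declare_conflict)) and O(forward_ledger) yields O(declare_conflict).
Applying K to premise 10 (O(declare_conflict → inform_memo)) and O(declare_conflict) yields O(inform_memo).
Premises 2, 6, 7 do not contribute to this derivation.
Thus O(inform_memo), which is F(¬inform_memo): ¬inform_memo is forbidden.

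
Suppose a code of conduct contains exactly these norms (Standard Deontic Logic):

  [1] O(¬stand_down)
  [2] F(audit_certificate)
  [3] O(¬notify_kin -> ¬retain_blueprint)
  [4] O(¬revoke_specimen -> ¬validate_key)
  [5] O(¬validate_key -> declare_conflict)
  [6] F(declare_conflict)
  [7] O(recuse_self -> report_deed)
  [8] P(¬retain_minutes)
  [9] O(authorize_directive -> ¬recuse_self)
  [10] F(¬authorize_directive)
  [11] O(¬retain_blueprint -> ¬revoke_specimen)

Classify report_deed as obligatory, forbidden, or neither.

Premise 7 is O(recuse_self -> report_deed), but O(recuse_self) is not derivable from the premises, so it does not yield O(report_deed).
No premise or chain of K-axiom applications forces O(report_deed), and none forces O(¬report_deed). So report_deed is neither obligatory nor forbidden under these norms.

Neither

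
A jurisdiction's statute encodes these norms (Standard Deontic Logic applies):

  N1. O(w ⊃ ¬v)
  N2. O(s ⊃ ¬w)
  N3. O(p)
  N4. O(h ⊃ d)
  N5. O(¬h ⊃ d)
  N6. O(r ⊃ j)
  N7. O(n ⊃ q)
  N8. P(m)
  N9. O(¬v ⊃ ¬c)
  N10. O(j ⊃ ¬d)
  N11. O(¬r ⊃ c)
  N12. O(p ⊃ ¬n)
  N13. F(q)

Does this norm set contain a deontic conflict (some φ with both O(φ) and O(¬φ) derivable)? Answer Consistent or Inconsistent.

Consistent

Premise 7 is O(n ⊃ q), but O(n) is not derivable from the premises, so it does not yield O(q).
So O(q) is not derivable, and the apparent clash with O(¬q) does not arise.
A world satisfying every obligation exists (e.g. c=true, d=true, h=false, j=false, m=false, n=false, p=true, q=false, r=false, s=false, v=true, w=false); no atom is both obligatory and forbidden, so the set is consistent.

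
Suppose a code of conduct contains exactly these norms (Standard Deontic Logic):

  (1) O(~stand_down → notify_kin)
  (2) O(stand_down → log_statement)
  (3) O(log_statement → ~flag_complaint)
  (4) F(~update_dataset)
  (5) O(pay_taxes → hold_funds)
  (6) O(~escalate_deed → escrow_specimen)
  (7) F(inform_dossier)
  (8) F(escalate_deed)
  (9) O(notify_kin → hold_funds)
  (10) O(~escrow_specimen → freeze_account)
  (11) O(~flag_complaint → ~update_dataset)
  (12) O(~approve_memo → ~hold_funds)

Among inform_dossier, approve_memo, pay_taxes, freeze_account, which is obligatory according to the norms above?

approve_memo

Premise 4 is F(~update_dataset), i.e. O(update_dataset).
Premise 11, O(~flag_complaint → ~update_dataset), contraposes to O(update_dataset → flag_complaint); with O(update_dataset) we get O(flag_complaint).
The contrapositive of premise 3 (O(log_statement → ~flag_complaint)) is O(flag_complaint → ~log_statement), and O(flag_complaint) is already established, so O(~log_statement).
Premise 2 is O(stand_down → log_statement); contrapositively O(~log_statement → ~stand_down). Since O(~log_statement) holds, K gives O(~stand_down).
From O(~stand_down) and premise 1, O(~stand_down → notify_kin), we obtain O(notify_kin).
From O(notify_kin) and premise 9, O(notify_kin → hold_funds), we obtain O(hold_funds).
Premise 12, O(~approve_memo → ~hold_funds), contraposes to O(hold_funds → approve_memo); with O(hold_funds) we get O(approve_memo).
So O(approve_memo) holds — approve_memo is obligatory. None of the other listed options is made obligatory by any chain of premises.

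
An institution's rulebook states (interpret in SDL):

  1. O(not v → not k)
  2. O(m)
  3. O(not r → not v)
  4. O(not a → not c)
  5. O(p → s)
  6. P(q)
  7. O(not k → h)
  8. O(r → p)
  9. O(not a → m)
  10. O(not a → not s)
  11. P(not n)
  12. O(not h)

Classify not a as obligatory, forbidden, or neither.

Premise 12 gives O(not h).
The contrapositive of premise 7 (O(not k → h)) is O(not h → k), and O(not h) is already established, so O(k).
Premise 1, O(not v → not k), contraposes to O(k → v); with O(k) we get O(v).
The contrapositive of premise 3 (O(not r → not v)) is O(v → r), and O(v) is already established, so O(r).
Premise 8 is O(r → p); since O(r), deontic closure gives O(p).
Applying K to premise 5 (O(p → s)) and O(p) yields O(s).
The contrapositive of premise 10 (O(not a → not s)) is O(s → a), and O(s) is already established, so O(a).
Premises 2, 4, 6, 9, 11 do not contribute to this derivation.
Thus O(a), which is F(not a): not a is forbidden.

Forbidden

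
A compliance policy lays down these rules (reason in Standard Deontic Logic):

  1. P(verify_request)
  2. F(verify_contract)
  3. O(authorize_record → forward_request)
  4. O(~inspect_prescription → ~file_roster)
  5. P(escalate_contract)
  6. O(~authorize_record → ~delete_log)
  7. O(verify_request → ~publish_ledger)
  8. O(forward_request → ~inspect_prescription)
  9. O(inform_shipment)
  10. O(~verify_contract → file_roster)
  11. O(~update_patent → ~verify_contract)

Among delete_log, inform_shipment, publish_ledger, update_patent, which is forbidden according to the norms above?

Premise 2, F(verify_contract), is equivalent to O(~verify_contract).
From O(~verify_contract) and premise 10, O(~verify_contract → file_roster), we obtain O(file_roster).
The contrapositive of premise 4 (O(~inspect_prescription → ~file_roster)) is O(file_roster → inspect_prescription), and O(file_roster) is already established, so O(inspect_prescription).
The contrapositive of premise 8 (O(forward_request → ~inspect_prescription)) is O(inspect_prescription → ~forward_request), and O(inspect_prescription) is already established, so O(~forward_request).
Premise 3 is O(authorize_record → forward_request); contrapositively O(~forward_request → ~authorize_record). Since O(~forward_request) holds, K gives O(~authorize_record).
With premise 6, O(~authorize_record → ~delete_log), the K-axiom yields O(~delete_log).
So O(~delete_log) holds, i.e. delete_log is forbidden. None of the other listed options is forbidden under the premises.

delete_log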